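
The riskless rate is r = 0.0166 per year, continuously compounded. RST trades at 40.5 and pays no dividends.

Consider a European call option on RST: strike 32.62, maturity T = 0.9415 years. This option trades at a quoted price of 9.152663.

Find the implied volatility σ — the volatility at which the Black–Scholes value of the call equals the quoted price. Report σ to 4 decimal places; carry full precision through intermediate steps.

At σ = 0.2476 the Black–Scholes value reproduces the quote:
σ√T = 0.2476·√0.9415 = 0.240249
d₁ = (ln(S/K) + (r+σ²/2)T) / (σ√T) = (ln(40.5/32.62) + (0.0166+0.2476²/2)·0.9415) / 0.240249 = (0.216376 + 0.044489) / 0.240249 = 1.085813
d₂ = d₁ − σ√T = 1.085813 − 0.240249 = 0.845564
e^{−rT} = 0.984493
N(d₁) = 0.861219,  N(d₂) = 0.801102
V = S·N(d₁) − K·e^{−rT}·N(d₂) = 34.879373 − 25.726710 = 9.152663 (the observed quote) — the price is monotone increasing in volatility, hence this σ is the only solution

sigma = 0.2476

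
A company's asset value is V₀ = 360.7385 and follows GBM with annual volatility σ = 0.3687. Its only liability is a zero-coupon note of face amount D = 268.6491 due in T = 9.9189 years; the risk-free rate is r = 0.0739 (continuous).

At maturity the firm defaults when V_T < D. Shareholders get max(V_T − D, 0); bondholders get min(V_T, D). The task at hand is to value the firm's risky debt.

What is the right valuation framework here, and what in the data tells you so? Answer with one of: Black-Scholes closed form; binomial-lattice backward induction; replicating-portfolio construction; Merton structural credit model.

Key observation: with the firm-asset dynamics (V₀ = 360.7385) and a single zero-coupon liability of face 268.6491 given, debt value, spread, and default probability all derive from the option view of the balance sheet.

framework: Merton structural credit model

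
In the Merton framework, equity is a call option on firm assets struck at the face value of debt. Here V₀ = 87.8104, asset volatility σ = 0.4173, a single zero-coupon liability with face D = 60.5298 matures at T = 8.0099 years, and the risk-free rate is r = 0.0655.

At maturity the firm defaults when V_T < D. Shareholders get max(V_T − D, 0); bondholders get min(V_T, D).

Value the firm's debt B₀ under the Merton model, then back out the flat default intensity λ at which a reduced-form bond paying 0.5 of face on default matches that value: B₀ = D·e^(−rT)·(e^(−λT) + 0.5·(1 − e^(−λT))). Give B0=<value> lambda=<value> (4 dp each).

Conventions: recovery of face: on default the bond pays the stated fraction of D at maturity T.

B0=28.0847 lambda=0.0706

Work the structural quantities from V₀ = 87.8104 against face 60.5298:
d₁ = [ln(V₀/D) + (r + σ²/2)T] / (σ√T)
   = [ln(87.8104/60.5298) + (0.0655 + 0.5·0.4173²)·8.0099] / (0.4173·√8.0099)
   = [0.372044 + 1.222068] / 1.181033 = 1.349761
d₂ = d₁ − σ√T = 1.349761 − 1.181033 = 0.168728
N(d₁) = 0.911454,  N(d₂) = 0.566995,  e^(−rT) = 0.591763
E₀ = V₀·N(d₁) − D·e^(−rT)·N(d₂)
   = 87.8104·0.911454 − 60.5298·0.591763·0.566995 = 59.725744
B₀ = V₀ − E₀ = 87.8104 − 59.725744 = 28.084656
e^(−λT) = (B₀·e^(rT)/D − 0.5)/(1 − 0.5) = (28.0847·1.689865/60.5298 − 0.5)/0.5 = 0.56813148
λ = −ln(0.56813148)/8.0099 = 0.070588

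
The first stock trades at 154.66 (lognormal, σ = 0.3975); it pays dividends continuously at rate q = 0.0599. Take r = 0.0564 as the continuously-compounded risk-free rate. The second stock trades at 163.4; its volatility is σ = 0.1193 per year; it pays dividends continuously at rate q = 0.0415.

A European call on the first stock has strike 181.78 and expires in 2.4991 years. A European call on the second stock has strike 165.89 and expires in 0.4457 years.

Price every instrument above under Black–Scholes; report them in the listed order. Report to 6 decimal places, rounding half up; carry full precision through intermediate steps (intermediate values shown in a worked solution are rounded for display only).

price(the first stock call K=181.78) = 24.790688
price(the second stock call K=165.89) = 4.462821

[the first stock call K=181.78]
σ√T = 0.3975·√2.4991 = 0.628390
d₁ = (ln(S/K) + (r−q+σ²/2)T) / (σ√T) = (ln(154.66/181.78) + (0.0564−0.0599+0.3975²/2)·2.4991) / 0.628390 = (-0.161568 + 0.188690) / 0.628390 = 0.043161
d₂ = d₁ − σ√T = 0.043161 − 0.628390 = -0.585229
e^{−rT} = 0.868533
e^{−qT} = 0.860970
N(d₁) = 0.517213,  N(d₂) = 0.279197
price = S·e^{−qT}·N(d₁) − K·e^{−rT}·N(d₂) = 68.870868 − 44.080180 = 24.790688
[the second stock call K=165.89]
σ√T = 0.1193·√0.4457 = 0.079646
d₁ = (ln(S/K) + (r−q+σ²/2)T) / (σ√T) = (ln(163.4/165.89) + (0.0564−0.0415+0.1193²/2)·0.4457) / 0.079646 = (-0.015124 + 0.009813) / 0.079646 = -0.066684
d₂ = d₁ − σ√T = -0.066684 − 0.079646 = -0.146330
e^{−rT} = 0.975176
e^{−qT} = 0.981673
N(d₁) = 0.473417,  N(d₂) = 0.441831
price = S·e^{−qT}·N(d₁) − K·e^{−rT}·N(d₂) = 75.938599 − 71.475778 = 4.462821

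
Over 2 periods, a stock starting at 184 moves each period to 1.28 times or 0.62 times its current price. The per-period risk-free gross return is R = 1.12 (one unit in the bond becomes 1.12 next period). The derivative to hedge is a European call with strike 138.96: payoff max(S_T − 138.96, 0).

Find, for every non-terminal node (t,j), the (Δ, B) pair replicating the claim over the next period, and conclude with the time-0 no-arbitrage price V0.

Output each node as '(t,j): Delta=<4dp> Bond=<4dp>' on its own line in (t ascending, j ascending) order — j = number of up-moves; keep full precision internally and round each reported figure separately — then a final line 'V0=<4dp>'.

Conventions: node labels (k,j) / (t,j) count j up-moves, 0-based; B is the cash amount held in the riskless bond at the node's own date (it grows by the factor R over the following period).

(0,0): Delta=0.8784 Bond=-85.2049
(1,0): Delta=0.0938 Bond=-5.9235
(1,1): Delta=1.0000 Bond=-124.0714
V0=76.4186

No-arbitrage ⇒ martingale measure with p* = (R−d)/(u−d) = 0.7576.
At maturity the claim pays: V(2,0)=0.0000, V(2,1)=7.0624, V(2,2)=162.5056
(1,0): S=114.0800. Δ = (V_up−V_dn)/(S_up−S_dn) = (7.0624−0.0000)/(146.0224−70.7296) = 0.0938. V = [p*·7.0624 + (1−p*)·0.0000]/1.12 = 4.7771. B = V − Δ·S = -5.9235.
(1,1): S=235.5200. Δ = (V_up−V_dn)/(S_up−S_dn) = (162.5056−7.0624)/(301.4656−146.0224) = 1.0000. V = [p*·162.5056 + (1−p*)·7.0624]/1.12 = 111.4486. B = V − Δ·S = -124.0714.
(0,0): S=184.0000. Δ = (V_up−V_dn)/(S_up−S_dn) = (111.4486−4.7771)/(235.5200−114.0800) = 0.8784. V = [p*·111.4486 + (1−p*)·4.7771]/1.12 = 76.4186. B = V − Δ·S = -85.2049.
Verification: the root portfolio costs Δ(0,0)·S0 + B(0,0) = 76.4186, matching V0.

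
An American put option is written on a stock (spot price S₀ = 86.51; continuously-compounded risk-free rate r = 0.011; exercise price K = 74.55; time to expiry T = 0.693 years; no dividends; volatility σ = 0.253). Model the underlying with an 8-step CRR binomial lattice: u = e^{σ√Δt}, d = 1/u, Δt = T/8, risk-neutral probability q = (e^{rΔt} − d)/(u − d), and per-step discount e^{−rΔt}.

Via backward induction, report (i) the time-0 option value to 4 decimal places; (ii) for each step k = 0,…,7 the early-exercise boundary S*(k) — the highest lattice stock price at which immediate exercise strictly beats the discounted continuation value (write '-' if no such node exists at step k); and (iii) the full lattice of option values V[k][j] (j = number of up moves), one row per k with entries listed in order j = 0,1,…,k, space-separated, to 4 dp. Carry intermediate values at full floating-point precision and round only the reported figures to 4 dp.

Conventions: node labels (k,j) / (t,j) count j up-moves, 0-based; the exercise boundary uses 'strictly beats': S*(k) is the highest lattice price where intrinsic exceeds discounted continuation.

price = 2.0780
boundary = - - - - - 59.6172 64.2259 69.1910
tree:
2.0780
3.2783 0.8217
5.0484 1.4259 0.1889
7.5463 2.4352 0.3688 0.0004
10.8679 4.0731 0.7201 0.0007 0.0000
14.9328 6.6207 1.4059 0.0014 0.0000 0.0000
19.2109 10.3241 2.7449 0.0027 0.0000 0.0000 0.0000
23.1819 14.9328 5.3590 0.0052 0.0000 0.0000 0.0000 0.0000
26.8680 19.2109 10.3241 0.0102 0.0000 0.0000 0.0000 0.0000 0.0000

Δt=0.08662  u=1.07731  d=0.92824  q=0.48779  discount=0.99905
step 8 (expiry): payoffs max(K−S,0) = 26.8680 19.2109 10.3241 0.0102 0.0000 0.0000 0.0000 0.0000 0.0000
step 7: (k=7,j=0): S=51.3681, K−S=23.1819, hold=23.1109 ⇒ V=23.1819 exercise | (k=7,j=1): S=59.6172, K−S=14.9328, hold=14.8618 ⇒ V=14.9328 exercise | (k=7,j=2): S=69.1910, K−S=5.3590, hold=5.2880 ⇒ V=5.3590 exercise | (k=7,j=3): S=80.3022, K−S=0.0000, hold=0.0052 ⇒ V=0.0052 continue | (k=7,j=4): S=93.1977, K−S=0.0000, hold=0.0000 ⇒ V=0.0000 continue | (k=7,j=5): S=108.1641, K−S=0.0000, hold=0.0000 ⇒ V=0.0000 continue | (k=7,j=6): S=125.5340, K−S=0.0000, hold=0.0000 ⇒ V=0.0000 continue | (k=7,j=7): S=145.6932, K−S=0.0000, hold=0.0000 ⇒ V=0.0000 continue  boundary S*=69.1910
step 6: (k=6,j=0): S=55.3391, K−S=19.2109, hold=19.1399 ⇒ V=19.2109 exercise | (k=6,j=1): S=64.2259, K−S=10.3241, hold=10.2531 ⇒ V=10.3241 exercise | (k=6,j=2): S=74.5398, K−S=0.0102, hold=2.7449 ⇒ V=2.7449 continue | (k=6,j=3): S=86.5100, K−S=0.0000, hold=0.0027 ⇒ V=0.0027 continue | (k=6,j=4): S=100.4024, K−S=0.0000, hold=0.0000 ⇒ V=0.0000 continue | (k=6,j=5): S=116.5258, K−S=0.0000, hold=0.0000 ⇒ V=0.0000 continue | (k=6,j=6): S=135.2385, K−S=0.0000, hold=0.0000 ⇒ V=0.0000 continue  boundary S*=64.2259
step 5: (k=5,j=0): S=59.6172, K−S=14.9328, hold=14.8618 ⇒ V=14.9328 exercise | (k=5,j=1): S=69.1910, K−S=5.3590, hold=6.6207 ⇒ V=6.6207 continue | (k=5,j=2): S=80.3022, K−S=0.0000, hold=1.4059 ⇒ V=1.4059 continue | (k=5,j=3): S=93.1977, K−S=0.0000, hold=0.0014 ⇒ V=0.0014 continue | (k=5,j=4): S=108.1641, K−S=0.0000, hold=0.0000 ⇒ V=0.0000 continue | (k=5,j=5): S=125.5340, K−S=0.0000, hold=0.0000 ⇒ V=0.0000 continue  boundary S*=59.6172
step 4: (k=4,j=0): S=64.2259, K−S=10.3241, hold=10.8679 ⇒ V=10.8679 continue | (k=4,j=1): S=74.5398, K−S=0.0102, hold=4.0731 ⇒ V=4.0731 continue | (k=4,j=2): S=86.5100, K−S=0.0000, hold=0.7201 ⇒ V=0.7201 continue | (k=4,j=3): S=100.4024, K−S=0.0000, hold=0.0007 ⇒ V=0.0007 continue | (k=4,j=4): S=116.5258, K−S=0.0000, hold=0.0000 ⇒ V=0.0000 continue  boundary S*=-
step 3: (k=3,j=0): S=69.1910, K−S=5.3590, hold=7.5463 ⇒ V=7.5463 continue | (k=3,j=1): S=80.3022, K−S=0.0000, hold=2.4352 ⇒ V=2.4352 continue | (k=3,j=2): S=93.1977, K−S=0.0000, hold=0.3688 ⇒ V=0.3688 continue | (k=3,j=3): S=108.1641, K−S=0.0000, hold=0.0004 ⇒ V=0.0004 continue  boundary S*=-
step 2: (k=2,j=0): S=74.5398, K−S=0.0102, hold=5.0484 ⇒ V=5.0484 continue | (k=2,j=1): S=86.5100, K−S=0.0000, hold=1.4259 ⇒ V=1.4259 continue | (k=2,j=2): S=100.4024, K−S=0.0000, hold=0.1889 ⇒ V=0.1889 continue  boundary S*=-
step 1: (k=1,j=0): S=80.3022, K−S=0.0000, hold=3.2783 ⇒ V=3.2783 continue | (k=1,j=1): S=93.1977, K−S=0.0000, hold=0.8217 ⇒ V=0.8217 continue  boundary S*=-
step 0: (k=0,j=0): S=86.5100, K−S=0.0000, hold=2.0780 ⇒ V=2.0780 continue  boundary S*=-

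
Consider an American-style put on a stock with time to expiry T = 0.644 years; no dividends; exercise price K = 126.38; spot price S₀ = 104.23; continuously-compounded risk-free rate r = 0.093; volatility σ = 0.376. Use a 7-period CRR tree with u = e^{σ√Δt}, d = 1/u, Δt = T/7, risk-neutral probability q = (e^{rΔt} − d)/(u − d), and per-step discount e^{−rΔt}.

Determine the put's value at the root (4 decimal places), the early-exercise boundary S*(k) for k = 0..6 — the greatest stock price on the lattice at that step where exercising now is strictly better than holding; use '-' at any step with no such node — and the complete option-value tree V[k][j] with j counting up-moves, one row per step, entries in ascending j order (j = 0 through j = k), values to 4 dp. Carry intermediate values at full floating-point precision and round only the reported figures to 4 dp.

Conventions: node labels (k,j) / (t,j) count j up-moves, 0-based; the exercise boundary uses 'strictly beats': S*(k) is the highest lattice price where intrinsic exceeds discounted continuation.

price = 24.4878
boundary = - 92.9957 82.9723 92.9957 82.9723 92.9957 104.2300
tree:
24.4878
33.3843 16.3230
43.4077 23.7877 9.4010
52.3507 33.3843 14.9361 4.2226
60.3299 43.4077 22.8755 7.5329 1.1020
67.4490 52.3507 33.3843 13.1289 2.2643 0.0000
73.8008 60.3299 43.4077 22.1500 4.6522 0.0000 0.0000
79.4679 67.4490 52.3507 33.3843 9.5586 0.0000 0.0000 0.0000

params: Δt=0.09200 u=1.12080 d=0.89222 q=0.50911 e^(-rΔt)=0.99148
t_7 payoffs: 79.4679 67.4490 52.3507 33.3843 9.5586 0.0000 0.0000 0.0000
t_6: node(6,0) S=52.5792 payoff=73.8008 vs cont=72.7241 → 73.8008 [stop]  node(6,1) S=66.0501 payoff=60.3299 vs cont=59.2532 → 60.3299 [stop]  node(6,2) S=82.9723 payoff=43.4077 vs cont=42.3310 → 43.4077 [stop]  node(6,3) S=104.2300 payoff=22.1500 vs cont=21.0733 → 22.1500 [stop]  node(6,4) S=130.9339 payoff=0.0000 vs cont=4.6522 → 4.6522 [wait]  node(6,5) S=164.4795 payoff=0.0000 vs cont=0.0000 → 0.0000 [wait]  node(6,6) S=206.6194 payoff=0.0000 vs cont=0.0000 → 0.0000 [wait]  ⇒ S*(6)=104.2300
t_5: node(5,0) S=58.9310 payoff=67.4490 vs cont=66.3723 → 67.4490 [stop]  node(5,1) S=74.0293 payoff=52.3507 vs cont=51.2740 → 52.3507 [stop]  node(5,2) S=92.9957 payoff=33.3843 vs cont=32.3076 → 33.3843 [stop]  node(5,3) S=116.8214 payoff=9.5586 vs cont=13.1289 → 13.1289 [wait]  node(5,4) S=146.7513 payoff=0.0000 vs cont=2.2643 → 2.2643 [wait]  node(5,5) S=184.3493 payoff=0.0000 vs cont=0.0000 → 0.0000 [wait]  ⇒ S*(5)=92.9957
t_4: node(4,0) S=66.0501 payoff=60.3299 vs cont=59.2532 → 60.3299 [stop]  node(4,1) S=82.9723 payoff=43.4077 vs cont=42.3310 → 43.4077 [stop]  node(4,2) S=104.2300 payoff=22.1500 vs cont=22.8755 → 22.8755 [wait]  node(4,3) S=130.9339 payoff=0.0000 vs cont=7.5329 → 7.5329 [wait]  node(4,4) S=164.4795 payoff=0.0000 vs cont=1.1020 → 1.1020 [wait]  ⇒ S*(4)=82.9723
t_3: node(3,0) S=74.0293 payoff=52.3507 vs cont=51.2740 → 52.3507 [stop]  node(3,1) S=92.9957 payoff=33.3843 vs cont=32.6738 → 33.3843 [stop]  node(3,2) S=116.8214 payoff=9.5586 vs cont=14.9361 → 14.9361 [wait]  node(3,3) S=146.7513 payoff=0.0000 vs cont=4.2226 → 4.2226 [wait]  ⇒ S*(3)=92.9957
t_2: node(2,0) S=82.9723 payoff=43.4077 vs cont=42.3310 → 43.4077 [stop]  node(2,1) S=104.2300 payoff=22.1500 vs cont=23.7877 → 23.7877 [wait]  node(2,2) S=130.9339 payoff=0.0000 vs cont=9.4010 → 9.4010 [wait]  ⇒ S*(2)=82.9723
t_1: node(1,0) S=92.9957 payoff=33.3843 vs cont=33.1343 → 33.3843 [stop]  node(1,1) S=116.8214 payoff=9.5586 vs cont=16.3230 → 16.3230 [wait]  ⇒ S*(1)=92.9957
t_0: node(0,0) S=104.2300 payoff=22.1500 vs cont=24.4878 → 24.4878 [wait]  ⇒ S*(0)=-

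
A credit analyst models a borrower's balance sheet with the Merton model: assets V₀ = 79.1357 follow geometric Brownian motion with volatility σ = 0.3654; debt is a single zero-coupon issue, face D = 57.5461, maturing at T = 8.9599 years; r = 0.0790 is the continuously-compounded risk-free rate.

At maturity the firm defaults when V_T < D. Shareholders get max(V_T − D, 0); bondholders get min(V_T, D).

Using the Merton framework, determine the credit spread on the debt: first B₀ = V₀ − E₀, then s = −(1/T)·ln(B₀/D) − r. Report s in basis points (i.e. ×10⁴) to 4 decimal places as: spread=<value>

spread=189.1109

Apply the equity-as-call identities (strike 57.5461, horizon 8.9599 years):
d₁ = [ln(V₀/D) + (r + σ²/2)T] / (σ√T)
   = [ln(79.1357/57.5461) + (0.0790 + 0.5·0.3654²)·8.9599] / (0.3654·√8.9599)
   = [0.318578 + 1.305982] / 1.093755 = 1.485305
d₂ = d₁ − σ√T = 1.485305 − 1.093755 = 0.391550
N(d₁) = 0.931268,  N(d₂) = 0.652305,  e^(−rT) = 0.492711
E₀ = V₀·N(d₁) − D·e^(−rT)·N(d₂)
   = 79.1357·0.931268 − 57.5461·0.492711·0.652305 = 55.201395
B₀ = V₀ − E₀ = 79.1357 − 55.201395 = 23.934305
spread = −(1/T)·ln(B₀/D) − r = −(1/8.9599)·ln(23.934305/57.5461) − 0.0790 = 0.01891109
in basis points: 0.01891109 × 10⁴ = 189.1109 bp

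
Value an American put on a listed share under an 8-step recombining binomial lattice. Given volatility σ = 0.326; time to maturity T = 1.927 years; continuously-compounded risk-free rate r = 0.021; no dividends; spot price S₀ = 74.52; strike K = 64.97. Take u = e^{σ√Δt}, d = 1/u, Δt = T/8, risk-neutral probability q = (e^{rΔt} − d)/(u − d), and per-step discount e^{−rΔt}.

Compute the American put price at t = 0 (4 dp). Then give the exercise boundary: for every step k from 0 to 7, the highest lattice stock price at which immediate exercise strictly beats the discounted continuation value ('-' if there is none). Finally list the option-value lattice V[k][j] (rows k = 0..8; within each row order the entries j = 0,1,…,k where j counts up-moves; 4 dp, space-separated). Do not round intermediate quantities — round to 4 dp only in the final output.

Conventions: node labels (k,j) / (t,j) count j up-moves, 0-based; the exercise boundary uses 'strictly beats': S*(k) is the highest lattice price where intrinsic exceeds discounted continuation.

price = 7.5680
boundary = - - - - 39.2942 33.4844 39.2942 46.1121
tree:
7.5680
10.7716 4.1201
14.8991 6.3403 1.7186
19.9351 9.5111 2.9154 0.4187
25.6758 13.8245 4.8615 0.8030 0.0000
31.4856 19.3150 7.9243 1.5398 0.0000 0.0000
36.4364 25.6758 12.5149 2.9526 0.0000 0.0000 0.0000
40.6552 31.4856 18.8579 5.6619 0.0000 0.0000 0.0000 0.0000
44.2503 36.4364 25.6758 10.8571 0.0000 0.0000 0.0000 0.0000 0.0000

Δt=0.24088  u=1.17351  d=0.85215  q=0.47587  discount=0.99495
step 8 (expiry): payoffs max(K−S,0) = 44.2503 36.4364 25.6758 10.8571 0.0000 0.0000 0.0000 0.0000 0.0000
step 7: (k=7,j=0): S=24.3148, K−S=40.6552, hold=40.3274 ⇒ V=40.6552 exercise | (k=7,j=1): S=33.4844, K−S=31.4856, hold=31.1578 ⇒ V=31.4856 exercise | (k=7,j=2): S=46.1121, K−S=18.8579, hold=18.5301 ⇒ V=18.8579 exercise | (k=7,j=3): S=63.5019, K−S=1.4681, hold=5.6619 ⇒ V=5.6619 continue | (k=7,j=4): S=87.4498, K−S=0.0000, hold=0.0000 ⇒ V=0.0000 continue | (k=7,j=5): S=120.4290, K−S=0.0000, hold=0.0000 ⇒ V=0.0000 continue | (k=7,j=6): S=165.8453, K−S=0.0000, hold=0.0000 ⇒ V=0.0000 continue | (k=7,j=7): S=228.3891, K−S=0.0000, hold=0.0000 ⇒ V=0.0000 continue  boundary S*=46.1121
step 6: (k=6,j=0): S=28.5336, K−S=36.4364, hold=36.1086 ⇒ V=36.4364 exercise | (k=6,j=1): S=39.2942, K−S=25.6758, hold=25.3480 ⇒ V=25.6758 exercise | (k=6,j=2): S=54.1129, K−S=10.8571, hold=12.5149 ⇒ V=12.5149 continue | (k=6,j=3): S=74.5200, K−S=0.0000, hold=2.9526 ⇒ V=2.9526 continue | (k=6,j=4): S=102.6231, K−S=0.0000, hold=0.0000 ⇒ V=0.0000 continue | (k=6,j=5): S=141.3244, K−S=0.0000, hold=0.0000 ⇒ V=0.0000 continue | (k=6,j=6): S=194.6208, K−S=0.0000, hold=0.0000 ⇒ V=0.0000 continue  boundary S*=39.2942
step 5: (k=5,j=0): S=33.4844, K−S=31.4856, hold=31.1578 ⇒ V=31.4856 exercise | (k=5,j=1): S=46.1121, K−S=18.8579, hold=19.3150 ⇒ V=19.3150 continue | (k=5,j=2): S=63.5019, K−S=1.4681, hold=7.9243 ⇒ V=7.9243 continue | (k=5,j=3): S=87.4498, K−S=0.0000, hold=1.5398 ⇒ V=1.5398 continue | (k=5,j=4): S=120.4290, K−S=0.0000, hold=0.0000 ⇒ V=0.0000 continue | (k=5,j=5): S=165.8453, K−S=0.0000, hold=0.0000 ⇒ V=0.0000 continue  boundary S*=33.4844
step 4: (k=4,j=0): S=39.2942, K−S=25.6758, hold=25.5644 ⇒ V=25.6758 exercise | (k=4,j=1): S=54.1129, K−S=10.8571, hold=13.8245 ⇒ V=13.8245 continue | (k=4,j=2): S=74.5200, K−S=0.0000, hold=4.8615 ⇒ V=4.8615 continue | (k=4,j=3): S=102.6231, K−S=0.0000, hold=0.8030 ⇒ V=0.8030 continue | (k=4,j=4): S=141.3244, K−S=0.0000, hold=0.0000 ⇒ V=0.0000 continue  boundary S*=39.2942
step 3: (k=3,j=0): S=46.1121, K−S=18.8579, hold=19.9351 ⇒ V=19.9351 continue | (k=3,j=1): S=63.5019, K−S=1.4681, hold=9.5111 ⇒ V=9.5111 continue | (k=3,j=2): S=87.4498, K−S=0.0000, hold=2.9154 ⇒ V=2.9154 continue | (k=3,j=3): S=120.4290, K−S=0.0000, hold=0.4187 ⇒ V=0.4187 continue  boundary S*=-
step 2: (k=2,j=0): S=54.1129, K−S=10.8571, hold=14.8991 ⇒ V=14.8991 continue | (k=2,j=1): S=74.5200, K−S=0.0000, hold=6.3403 ⇒ V=6.3403 continue | (k=2,j=2): S=102.6231, K−S=0.0000, hold=1.7186 ⇒ V=1.7186 continue  boundary S*=-
step 1: (k=1,j=0): S=63.5019, K−S=1.4681, hold=10.7716 ⇒ V=10.7716 continue | (k=1,j=1): S=87.4498, K−S=0.0000, hold=4.1201 ⇒ V=4.1201 continue  boundary S*=-
step 0: (k=0,j=0): S=74.5200, K−S=0.0000, hold=7.5680 ⇒ V=7.5680 continue  boundary S*=-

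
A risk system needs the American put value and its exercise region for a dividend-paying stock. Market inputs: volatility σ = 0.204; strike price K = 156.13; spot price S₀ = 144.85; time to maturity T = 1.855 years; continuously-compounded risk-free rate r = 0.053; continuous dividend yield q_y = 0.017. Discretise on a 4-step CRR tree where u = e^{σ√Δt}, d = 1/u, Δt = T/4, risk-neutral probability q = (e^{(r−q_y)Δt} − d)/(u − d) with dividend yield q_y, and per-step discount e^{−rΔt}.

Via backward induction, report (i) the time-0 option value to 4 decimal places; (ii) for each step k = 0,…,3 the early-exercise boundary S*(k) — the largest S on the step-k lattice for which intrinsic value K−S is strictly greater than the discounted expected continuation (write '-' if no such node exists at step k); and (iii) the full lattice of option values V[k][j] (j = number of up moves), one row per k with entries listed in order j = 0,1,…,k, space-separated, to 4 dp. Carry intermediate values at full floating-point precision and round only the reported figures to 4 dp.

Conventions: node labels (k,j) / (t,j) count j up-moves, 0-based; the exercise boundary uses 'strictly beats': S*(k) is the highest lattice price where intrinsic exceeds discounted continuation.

Δt=0.46375  u=1.14903  d=0.87030  q=0.52572  discount=0.97572
step 4 (expiry): payoffs max(K−S,0) = 73.0329 46.4185 11.2800 0.0000 0.0000
step 3: (k=3,j=0): S=95.4814, K−S=60.6486, hold=57.6077 ⇒ V=60.6486 exercise | (k=3,j=1): S=126.0623, K−S=30.0677, hold=27.2669 ⇒ V=30.0677 exercise | (k=3,j=2): S=166.4377, K−S=0.0000, hold=5.2200 ⇒ V=5.2200 continue | (k=3,j=3): S=219.7446, K−S=0.0000, hold=0.0000 ⇒ V=0.0000 continue  boundary S*=126.0623
step 2: (k=2,j=0): S=109.7115, K−S=46.4185, hold=43.4894 ⇒ V=46.4185 exercise | (k=2,j=1): S=144.8500, K−S=11.2800, hold=16.5918 ⇒ V=16.5918 continue | (k=2,j=2): S=191.2427, K−S=0.0000, hold=2.4156 ⇒ V=2.4156 continue  boundary S*=109.7115
step 1: (k=1,j=0): S=126.0623, K−S=30.0677, hold=29.9917 ⇒ V=30.0677 exercise | (k=1,j=1): S=166.4377, K−S=0.0000, hold=8.9172 ⇒ V=8.9172 continue  boundary S*=126.0623
step 0: (k=0,j=0): S=144.8500, K−S=11.2800, hold=18.4883 ⇒ V=18.4883 continue  boundary S*=-

price = 18.4883
boundary = - 126.0623 109.7115 126.0623
tree:
18.4883
30.0677 8.9172
46.4185 16.5918 2.4156
60.6486 30.0677 5.2200 0.0000
73.0329 46.4185 11.2800 0.0000 0.0000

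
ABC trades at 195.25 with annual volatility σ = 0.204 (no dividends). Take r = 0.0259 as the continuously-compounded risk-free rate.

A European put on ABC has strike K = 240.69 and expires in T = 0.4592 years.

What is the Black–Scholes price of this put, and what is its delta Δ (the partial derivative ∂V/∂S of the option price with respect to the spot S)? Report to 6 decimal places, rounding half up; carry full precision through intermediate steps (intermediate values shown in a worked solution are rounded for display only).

price = 43.620484
Δ = -0.912828

σ√T = 0.204·√0.4592 = 0.138239
d₁ = (ln(S/K) + (r+σ²/2)T) / (σ√T) = (ln(195.25/240.69) + (0.0259+0.204²/2)·0.4592) / 0.138239 = (-0.209229 + 0.021448) / 0.138239 = -1.358375
d₂ = d₁ − σ√T = -1.358375 − 0.138239 = -1.496615
e^{−rT} = 0.988177
N(−d₁) = 0.912828,  N(−d₂) = 0.932753
Put price V = K·e^{−rT}·N(−d₂) − S·N(−d₁) = 221.850095 − 178.229612 = 43.620484
Δ = −N(−d₁) = -0.912828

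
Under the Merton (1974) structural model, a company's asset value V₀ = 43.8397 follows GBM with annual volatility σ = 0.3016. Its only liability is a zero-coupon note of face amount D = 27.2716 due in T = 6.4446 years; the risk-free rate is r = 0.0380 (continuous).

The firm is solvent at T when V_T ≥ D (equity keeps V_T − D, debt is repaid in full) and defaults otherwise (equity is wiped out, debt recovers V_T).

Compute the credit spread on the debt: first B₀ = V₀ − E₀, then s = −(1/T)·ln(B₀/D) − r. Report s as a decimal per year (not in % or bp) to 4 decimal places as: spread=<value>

spread=0.0160

Equity is a call on the firm's assets struck at D = 27.2716:
d₁ = [ln(V₀/D) + (r + σ²/2)T] / (σ√T)
   = [ln(43.8397/27.2716) + (0.0380 + 0.5·0.3016²)·6.4446] / (0.3016·√6.4446)
   = [0.474694 + 0.538003] / 0.765648 = 1.322667
d₂ = d₁ − σ√T = 1.322667 − 0.765648 = 0.557018
N(d₁) = 0.907027,  N(d₂) = 0.711243,  e^(−rT) = 0.782787
E₀ = V₀·N(d₁) − D·e^(−rT)·N(d₂)
   = 43.8397·0.907027 − 27.2716·0.782787·0.711243 = 24.580286
B₀ = V₀ − E₀ = 43.8397 − 24.580286 = 19.259414
spread = −(1/T)·ln(B₀/D) − r = −(1/6.4446)·ln(19.259414/27.2716) − 0.0380 = 0.01597478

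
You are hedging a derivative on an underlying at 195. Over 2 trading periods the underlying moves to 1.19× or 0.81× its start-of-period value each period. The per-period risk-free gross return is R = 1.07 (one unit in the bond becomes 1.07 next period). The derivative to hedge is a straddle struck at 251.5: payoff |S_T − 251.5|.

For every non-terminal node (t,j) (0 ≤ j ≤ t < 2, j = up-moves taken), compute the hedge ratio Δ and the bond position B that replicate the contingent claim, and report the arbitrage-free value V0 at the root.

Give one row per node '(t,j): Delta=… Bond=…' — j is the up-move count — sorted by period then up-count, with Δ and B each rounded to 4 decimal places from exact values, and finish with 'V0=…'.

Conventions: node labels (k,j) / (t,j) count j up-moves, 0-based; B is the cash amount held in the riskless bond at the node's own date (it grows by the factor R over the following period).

The replicating-portfolio and risk-neutral prices coincide; use p* = (1.07−0.81)/(1.19−0.81) = 0.6842 for the latter.
Payoffs at expiry: V(2,0)=123.5605, V(2,1)=63.5395, V(2,2)=24.6395
Node (1,0) S=157.9500: V=(p*·63.5395+(1−p*)·123.5605)/1.07=77.0967; Δ=(63.5395−123.5605)/(187.9605−127.9395)=-1.0000; B=V−Δ·S=235.0467
Node (1,1) S=232.0500: V=(p*·24.6395+(1−p*)·63.5395)/1.07=34.5081; Δ=(24.6395−63.5395)/(276.1395−187.9605)=-0.4411; B=V−Δ·S=136.8766
Node (0,0) S=195.0000: V=(p*·34.5081+(1−p*)·77.0967)/1.07=44.8198; Δ=(34.5081−77.0967)/(232.0500−157.9500)=-0.5747; B=V−Δ·S=156.8950
Verification: the root portfolio costs Δ(0,0)·S0 + B(0,0) = 44.8198, matching V0.

(0,0): Delta=-0.5747 Bond=156.8950
(1,0): Delta=-1.0000 Bond=235.0467
(1,1): Delta=-0.4411 Bond=136.8766
V0=44.8198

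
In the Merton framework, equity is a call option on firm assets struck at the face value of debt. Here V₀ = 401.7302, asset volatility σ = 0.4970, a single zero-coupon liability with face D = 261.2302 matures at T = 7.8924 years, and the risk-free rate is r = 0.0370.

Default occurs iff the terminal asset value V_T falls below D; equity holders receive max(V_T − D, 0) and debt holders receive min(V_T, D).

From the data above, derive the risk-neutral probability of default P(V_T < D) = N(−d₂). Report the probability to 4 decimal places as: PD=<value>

PD=0.5717

With assets at 401.7302 and a single debt payment of 261.2302 at 7.8924 years:
d₁ = [ln(V₀/D) + (r + σ²/2)T] / (σ√T)
   = [ln(401.7302/261.2302) + (0.0370 + 0.5·0.4970²)·7.8924] / (0.4970·√7.8924)
   = [0.430379 + 1.266766] / 1.396243 = 1.215508
d₂ = d₁ − σ√T = 1.215508 − 1.396243 = -0.180735
risk-neutral PD = N(−d₂) = N(0.180735) = 0.571712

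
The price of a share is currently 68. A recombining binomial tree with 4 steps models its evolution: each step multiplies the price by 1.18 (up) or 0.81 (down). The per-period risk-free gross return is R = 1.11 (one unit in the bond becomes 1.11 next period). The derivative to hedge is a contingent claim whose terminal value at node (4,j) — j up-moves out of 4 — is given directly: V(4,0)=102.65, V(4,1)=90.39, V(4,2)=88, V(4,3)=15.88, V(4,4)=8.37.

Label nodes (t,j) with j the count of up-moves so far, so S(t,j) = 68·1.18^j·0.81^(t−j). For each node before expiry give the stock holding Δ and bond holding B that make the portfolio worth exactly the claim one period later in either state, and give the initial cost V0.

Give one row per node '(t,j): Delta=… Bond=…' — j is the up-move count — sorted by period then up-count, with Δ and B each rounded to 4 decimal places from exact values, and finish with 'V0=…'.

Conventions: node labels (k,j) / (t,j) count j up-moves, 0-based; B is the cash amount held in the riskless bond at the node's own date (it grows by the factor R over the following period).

(0,0): Delta=-0.9068 Bond=77.8464
(1,0): Delta=-1.9349 Bond=143.0348
(1,1): Delta=-0.7422 Bond=73.1969
(2,0): Delta=-0.2323 Bond=82.8094
(2,1): Delta=-2.2076 Bond=176.4925
(2,2): Delta=-0.5075 Bond=59.0250
(3,0): Delta=-0.9169 Bond=116.6572
(3,1): Delta=-0.1227 Bond=86.1461
(3,2): Delta=-2.5415 Bond=221.5174
(3,3): Delta=-0.1817 Bond=29.1178
V0=16.1810

The replicating-portfolio and risk-neutral prices coincide; use p* = (1.11−0.81)/(1.18−0.81) = 0.8108 for the latter.
At maturity the claim pays: V(4,0)=102.6500, V(4,1)=90.3900, V(4,2)=88.0000, V(4,3)=15.8800, V(4,4)=8.3700
(3,0): S=36.1380. Δ = (V_up−V_dn)/(S_up−S_dn) = (90.3900−102.6500)/(42.6428−29.2718) = -0.9169. V = [p*·90.3900 + (1−p*)·102.6500]/1.11 = 83.5220. B = V − Δ·S = 116.6572.
(3,1): S=52.6455. Δ = (V_up−V_dn)/(S_up−S_dn) = (88.0000−90.3900)/(62.1216−42.6428) = -0.1227. V = [p*·88.0000 + (1−p*)·90.3900]/1.11 = 79.6866. B = V − Δ·S = 86.1461.
(3,2): S=76.6934. Δ = (V_up−V_dn)/(S_up−S_dn) = (15.8800−88.0000)/(90.4982−62.1216) = -2.5415. V = [p*·15.8800 + (1−p*)·88.0000]/1.11 = 26.5985. B = V − Δ·S = 221.5174.
(3,3): S=111.7262. Δ = (V_up−V_dn)/(S_up−S_dn) = (8.3700−15.8800)/(131.8369−90.4982) = -0.1817. V = [p*·8.3700 + (1−p*)·15.8800]/1.11 = 8.8206. B = V − Δ·S = 29.1178.
(2,0): S=44.6148. Δ = (V_up−V_dn)/(S_up−S_dn) = (79.6866−83.5220)/(52.6455−36.1380) = -0.2323. V = [p*·79.6866 + (1−p*)·83.5220]/1.11 = 72.4435. B = V − Δ·S = 82.8094.
(2,1): S=64.9944. Δ = (V_up−V_dn)/(S_up−S_dn) = (26.5985−79.6866)/(76.6934−52.6455) = -2.2076. V = [p*·26.5985 + (1−p*)·79.6866]/1.11 = 33.0110. B = V − Δ·S = 176.4925.
(2,2): S=94.6832. Δ = (V_up−V_dn)/(S_up−S_dn) = (8.8206−26.5985)/(111.7262−76.6934) = -0.5075. V = [p*·8.8206 + (1−p*)·26.5985]/1.11 = 10.9765. B = V − Δ·S = 59.0250.
(1,0): S=55.0800. Δ = (V_up−V_dn)/(S_up−S_dn) = (33.0110−72.4435)/(64.9944−44.6148) = -1.9349. V = [p*·33.0110 + (1−p*)·72.4435]/1.11 = 36.4605. B = V − Δ·S = 143.0348.
(1,1): S=80.2400. Δ = (V_up−V_dn)/(S_up−S_dn) = (10.9765−33.0110)/(94.6832−64.9944) = -0.7422. V = [p*·10.9765 + (1−p*)·33.0110]/1.11 = 13.6443. B = V − Δ·S = 73.1969.
(0,0): S=68.0000. Δ = (V_up−V_dn)/(S_up−S_dn) = (13.6443−36.4605)/(80.2400−55.0800) = -0.9068. V = [p*·13.6443 + (1−p*)·36.4605]/1.11 = 16.1810. B = V − Δ·S = 77.8464.
Sanity check at the root: Δ(0,0)·S0 + B(0,0) reproduces V0 = 16.1810.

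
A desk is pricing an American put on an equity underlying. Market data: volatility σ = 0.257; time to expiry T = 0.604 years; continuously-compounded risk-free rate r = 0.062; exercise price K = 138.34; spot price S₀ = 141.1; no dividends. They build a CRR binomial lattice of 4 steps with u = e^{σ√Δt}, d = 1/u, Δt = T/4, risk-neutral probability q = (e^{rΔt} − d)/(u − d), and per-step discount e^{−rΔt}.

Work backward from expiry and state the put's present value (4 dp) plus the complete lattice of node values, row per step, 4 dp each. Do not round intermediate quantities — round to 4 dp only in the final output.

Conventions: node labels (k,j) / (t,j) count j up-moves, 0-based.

price = 7.6102
tree:
7.6102
13.4309 2.4187
22.7863 5.1083 0.0000
33.7688 10.7888 0.0000 0.0000
43.7075 22.7863 0.0000 0.0000 0.0000

Δt=0.15100  u=1.10502  d=0.90496  q=0.52207  discount=0.99068
step 4 (expiry): payoffs max(K−S,0) = 43.7075 22.7863 0.0000 0.0000 0.0000
k=3: (k=3,j=0): S=104.5712, K−S=33.7688, hold=32.4797 ⇒ V=33.7688 exercise | (k=3,j=1): S=127.6896, K−S=10.6504, hold=10.7888 ⇒ V=10.7888 continue | (k=3,j=2): S=155.9189, K−S=0.0000, hold=0.0000 ⇒ V=0.0000 continue | (k=3,j=3): S=190.3890, K−S=0.0000, hold=0.0000 ⇒ V=0.0000 continue
k=2: (k=2,j=0): S=115.5537, K−S=22.7863, hold=21.5688 ⇒ V=22.7863 exercise | (k=2,j=1): S=141.1000, K−S=0.0000, hold=5.1083 ⇒ V=5.1083 continue | (k=2,j=2): S=172.2941, K−S=0.0000, hold=0.0000 ⇒ V=0.0000 continue
k=1: (k=1,j=0): S=127.6896, K−S=10.6504, hold=13.4309 ⇒ V=13.4309 continue | (k=1,j=1): S=155.9189, K−S=0.0000, hold=2.4187 ⇒ V=2.4187 continue
k=0: (k=0,j=0): S=141.1000, K−S=0.0000, hold=7.6102 ⇒ V=7.6102 continue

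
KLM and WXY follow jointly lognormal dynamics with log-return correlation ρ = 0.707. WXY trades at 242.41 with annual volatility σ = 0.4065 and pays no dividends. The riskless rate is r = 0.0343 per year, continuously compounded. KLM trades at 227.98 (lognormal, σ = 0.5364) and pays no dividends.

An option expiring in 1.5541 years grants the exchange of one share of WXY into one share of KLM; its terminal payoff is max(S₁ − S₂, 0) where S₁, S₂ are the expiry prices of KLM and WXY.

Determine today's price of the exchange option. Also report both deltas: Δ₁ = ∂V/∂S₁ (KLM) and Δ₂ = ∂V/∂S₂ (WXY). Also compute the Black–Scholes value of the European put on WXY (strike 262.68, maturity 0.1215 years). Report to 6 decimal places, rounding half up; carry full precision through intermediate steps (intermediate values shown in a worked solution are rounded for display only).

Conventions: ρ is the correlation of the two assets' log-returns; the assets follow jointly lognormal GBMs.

exchange price = 37.220796
Δ1 = 0.542852
Δ2 = -0.356993
price(WXY put K=262.68) = 25.823927

σ_eff = √(σ₁² + σ₂² − 2ρσ₁σ₂) = √(0.5364² + 0.4065² − 2·0.707·0.5364·0.4065) = 0.380328
d₁ = (ln(S₁/S₂) + (q₂ − q₁ + σ_eff²/2)T) / (σ_eff√T) = (ln(227.98/242.41) + (0.0 − 0.0 + 0.072325)·1.5541) / 0.474130 = 0.107623
d₂ = d₁ − σ_eff√T = 0.107623 − 0.474130 = -0.366508
N(d₁) = 0.542852,  N(d₂) = 0.356993
V = S₁·e^{−q₁T}·N(d₁) − S₂·e^{−q₂T}·N(d₂) = 123.759509 − 86.538713 = 37.220796
Δ₁ = e^{−q₁T}·N(d₁) = 0.542852;  Δ₂ = −e^{−q₂T}·N(d₂) = -0.356993
[vanilla: WXY put K=262.68]
σ√T = 0.4065·√0.1215 = 0.141693
d₁ = (ln(S/K) + (r+σ²/2)T) / (σ√T) = (ln(242.41/262.68) + (0.0343+0.4065²/2)·0.1215) / 0.141693 = (-0.080306 + 0.014206) / 0.141693 = -0.466502
d₂ = d₁ − σ√T = -0.466502 − 0.141693 = -0.608195
e^{−rT} = 0.995841
N(−d₁) = 0.679572,  N(−d₂) = 0.728471
price = K·e^{−rT}·N(−d₂) − S·N(−d₁) = 190.558964 − 164.735037 = 25.823927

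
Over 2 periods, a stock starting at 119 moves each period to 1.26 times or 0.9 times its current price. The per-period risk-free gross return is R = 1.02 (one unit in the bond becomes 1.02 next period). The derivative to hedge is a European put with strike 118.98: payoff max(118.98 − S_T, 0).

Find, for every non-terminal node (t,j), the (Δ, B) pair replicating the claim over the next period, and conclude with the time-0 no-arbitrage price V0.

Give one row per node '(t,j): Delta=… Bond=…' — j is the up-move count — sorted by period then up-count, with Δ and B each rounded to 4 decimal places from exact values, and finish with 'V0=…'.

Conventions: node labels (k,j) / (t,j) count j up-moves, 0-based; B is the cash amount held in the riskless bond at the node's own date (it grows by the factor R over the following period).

(0,0): Delta=-0.3446 Bond=50.6632
(1,0): Delta=-0.5859 Bond=77.5147
(1,1): Delta=0.0000 Bond=0.0000
V0=9.6501

Risk-neutral probability p* = (R−d)/(u−d) = (1.02−0.9)/(1.26−0.9) = 0.3333.
Payoffs at expiry: V(2,0)=22.5900, V(2,1)=0.0000, V(2,2)=0.0000
(1,0): S=107.1000. Δ = (V_up−V_dn)/(S_up−S_dn) = (0.0000−22.5900)/(134.9460−96.3900) = -0.5859. V = [p*·0.0000 + (1−p*)·22.5900]/1.02 = 14.7647. B = V − Δ·S = 77.5147.
(1,1): S=149.9400. Δ = (V_up−V_dn)/(S_up−S_dn) = (0.0000−0.0000)/(188.9244−134.9460) = 0.0000. V = [p*·0.0000 + (1−p*)·0.0000]/1.02 = 0.0000. B = V − Δ·S = 0.0000.
(0,0): S=119.0000. Δ = (V_up−V_dn)/(S_up−S_dn) = (0.0000−14.7647)/(149.9400−107.1000) = -0.3446. V = [p*·0.0000 + (1−p*)·14.7647]/1.02 = 9.6501. B = V − Δ·S = 50.6632.
Sanity check at the root: Δ(0,0)·S0 + B(0,0) reproduces V0 = 9.6501.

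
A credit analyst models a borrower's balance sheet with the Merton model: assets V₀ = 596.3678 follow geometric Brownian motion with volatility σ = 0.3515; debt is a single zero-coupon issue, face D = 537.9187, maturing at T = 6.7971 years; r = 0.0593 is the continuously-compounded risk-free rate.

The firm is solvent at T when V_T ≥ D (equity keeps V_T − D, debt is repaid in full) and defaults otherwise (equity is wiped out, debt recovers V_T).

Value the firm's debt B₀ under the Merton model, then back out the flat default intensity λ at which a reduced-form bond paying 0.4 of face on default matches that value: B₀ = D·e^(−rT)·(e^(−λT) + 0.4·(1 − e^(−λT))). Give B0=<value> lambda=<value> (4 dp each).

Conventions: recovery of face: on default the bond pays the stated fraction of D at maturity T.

B0=286.3205 lambda=0.0609

Equity is a call on the firm's assets struck at D = 537.9187:
d₁ = [ln(V₀/D) + (r + σ²/2)T] / (σ√T)
   = [ln(596.3678/537.9187) + (0.0593 + 0.5·0.3515²)·6.7971] / (0.3515·√6.7971)
   = [0.103150 + 0.822967] / 0.916404 = 1.010598
d₂ = d₁ − σ√T = 1.010598 − 0.916404 = 0.094194
N(d₁) = 0.843896,  N(d₂) = 0.537522,  e^(−rT) = 0.668267
E₀ = V₀·N(d₁) − D·e^(−rT)·N(d₂)
   = 596.3678·0.843896 − 537.9187·0.668267·0.537522 = 310.047315
B₀ = V₀ − E₀ = 596.3678 − 310.047315 = 286.320485
e^(−λT) = (B₀·e^(rT)/D − 0.4)/(1 − 0.4) = (286.3205·1.496409/537.9187 − 0.4)/0.6 = 0.66083408
λ = −ln(0.66083408)/6.7971 = 0.060945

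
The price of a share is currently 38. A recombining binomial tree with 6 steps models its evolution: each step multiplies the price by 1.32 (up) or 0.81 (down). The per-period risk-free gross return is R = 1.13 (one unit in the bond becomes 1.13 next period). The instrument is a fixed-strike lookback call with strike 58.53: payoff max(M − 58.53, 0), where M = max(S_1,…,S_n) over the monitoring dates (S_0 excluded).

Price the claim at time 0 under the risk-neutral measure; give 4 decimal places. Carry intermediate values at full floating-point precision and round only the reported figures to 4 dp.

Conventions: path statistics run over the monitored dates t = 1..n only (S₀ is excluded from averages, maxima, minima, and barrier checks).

No-arbitrage gives p* = (R−d)/(u−d) = 0.6275: enumerate every path, weight its payoff by its p*-probability, and discount by R^6.
Enumerate all 2^6 = 64 price paths (U = up ×1.32, D = down ×0.81); each path with k up-moves has probability p*^k·(1−p*)^(6−k).
DDDDDD: M=30.7800, payoff=0.0000, prob=0.002674
UDDDDD: M=50.1600, payoff=0.0000, prob=0.004503
DUDDDD: M=40.6296, payoff=0.0000, prob=0.004503
UUDDDD: M=66.2112, payoff=7.6812, prob=0.007584
DDUDDD: M=32.9100, payoff=0.0000, prob=0.004503
UDUDDD: M=53.6311, payoff=0.0000, prob=0.007584
DUUDDD: M=53.6311, payoff=0.0000, prob=0.007584
UUUDDD: M=87.3988, payoff=28.8688, prob=0.012773
DDDUDD: M=30.7800, payoff=0.0000, prob=0.004503
UDDUDD: M=50.1600, payoff=0.0000, prob=0.007584
DUDUDD: M=43.4412, payoff=0.0000, prob=0.007584
UUDUDD: M=70.7930, payoff=12.2630, prob=0.012773
DDUUDD: M=43.4412, payoff=0.0000, prob=0.007584
UDUUDD: M=70.7930, payoff=12.2630, prob=0.012773
DUUUDD: M=70.7930, payoff=12.2630, prob=0.012773
UUUUDD: M=115.3664, payoff=56.8364, prob=0.021512
DDDDUD: M=30.7800, payoff=0.0000, prob=0.004503
UDDDUD: M=50.1600, payoff=0.0000, prob=0.007584
DUDDUD: M=40.6296, payoff=0.0000, prob=0.007584
UUDDUD: M=66.2112, payoff=7.6812, prob=0.012773
DDUDUD: M=35.1873, payoff=0.0000, prob=0.007584
UDUDUD: M=57.3423, payoff=0.0000, prob=0.012773
DUUDUD: M=57.3423, payoff=0.0000, prob=0.012773
UUUDUD: M=93.4468, payoff=34.9168, prob=0.021512
DDDUUD: M=35.1873, payoff=0.0000, prob=0.007584
UDDUUD: M=57.3423, payoff=0.0000, prob=0.012773
DUDUUD: M=57.3423, payoff=0.0000, prob=0.012773
UUDUUD: M=93.4468, payoff=34.9168, prob=0.021512
DDUUUD: M=57.3423, payoff=0.0000, prob=0.012773
UDUUUD: M=93.4468, payoff=34.9168, prob=0.021512
DUUUUD: M=93.4468, payoff=34.9168, prob=0.021512
UUUUUD: M=152.2836, payoff=93.7536, prob=0.036231
DDDDDU: M=30.7800, payoff=0.0000, prob=0.004503
UDDDDU: M=50.1600, payoff=0.0000, prob=0.007584
DUDDDU: M=40.6296, payoff=0.0000, prob=0.007584
UUDDDU: M=66.2112, payoff=7.6812, prob=0.012773
DDUDDU: M=32.9100, payoff=0.0000, prob=0.007584
UDUDDU: M=53.6311, payoff=0.0000, prob=0.012773
DUUDDU: M=53.6311, payoff=0.0000, prob=0.012773
UUUDDU: M=87.3988, payoff=28.8688, prob=0.021512
DDDUDU: M=30.7800, payoff=0.0000, prob=0.007584
UDDUDU: M=50.1600, payoff=0.0000, prob=0.012773
DUDUDU: M=46.4473, payoff=0.0000, prob=0.012773
UUDUDU: M=75.6919, payoff=17.1619, prob=0.021512
DDUUDU: M=46.4473, payoff=0.0000, prob=0.012773
UDUUDU: M=75.6919, payoff=17.1619, prob=0.021512
DUUUDU: M=75.6919, payoff=17.1619, prob=0.021512
UUUUDU: M=123.3497, payoff=64.8197, prob=0.036231
DDDDUU: M=30.7800, payoff=0.0000, prob=0.007584
UDDDUU: M=50.1600, payoff=0.0000, prob=0.012773
DUDDUU: M=46.4473, payoff=0.0000, prob=0.012773
UUDDUU: M=75.6919, payoff=17.1619, prob=0.021512
DDUDUU: M=46.4473, payoff=0.0000, prob=0.012773
UDUDUU: M=75.6919, payoff=17.1619, prob=0.021512
DUUDUU: M=75.6919, payoff=17.1619, prob=0.021512
UUUDUU: M=123.3497, payoff=64.8197, prob=0.036231
DDDUUU: M=46.4473, payoff=0.0000, prob=0.012773
UDDUUU: M=75.6919, payoff=17.1619, prob=0.021512
DUDUUU: M=75.6919, payoff=17.1619, prob=0.021512
UUDUUU: M=123.3497, payoff=64.8197, prob=0.036231
DDUUUU: M=75.6919, payoff=17.1619, prob=0.021512
UDUUUU: M=123.3497, payoff=64.8197, prob=0.036231
DUUUUU: M=123.3497, payoff=64.8197, prob=0.036231
UUUUUU: M=201.0144, payoff=142.4844, prob=0.061021
Price = Σ prob·payoff / R^6 = 33.097919 / 2.081952 = 15.8975

price = 15.8975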